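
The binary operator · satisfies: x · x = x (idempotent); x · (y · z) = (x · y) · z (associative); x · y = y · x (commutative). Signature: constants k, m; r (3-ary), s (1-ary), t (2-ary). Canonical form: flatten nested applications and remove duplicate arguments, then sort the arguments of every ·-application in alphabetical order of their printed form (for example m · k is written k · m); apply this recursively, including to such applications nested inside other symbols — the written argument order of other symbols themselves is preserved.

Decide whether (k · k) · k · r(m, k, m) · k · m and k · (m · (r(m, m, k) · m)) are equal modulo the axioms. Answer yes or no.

Answer: no — k · m · r(m, k, m) vs k · m · r(m, m, k)

Derivation:
Left:  (k · k) · k · r(m, k, m) · k · m
  Un-nest:  k · k · k · r(m, k, m) · k · m
  Deduplicate:  drop duplicate k, k, k
  Sort arguments:  k · m · r(m, k, m)
Right:  k · (m · (r(m, m, k) · m))
  Un-nest:  k · m · r(m, m, k) · m
  Deduplicate:  drop duplicate m
  Order the arguments:  k · m · r(m, m, k)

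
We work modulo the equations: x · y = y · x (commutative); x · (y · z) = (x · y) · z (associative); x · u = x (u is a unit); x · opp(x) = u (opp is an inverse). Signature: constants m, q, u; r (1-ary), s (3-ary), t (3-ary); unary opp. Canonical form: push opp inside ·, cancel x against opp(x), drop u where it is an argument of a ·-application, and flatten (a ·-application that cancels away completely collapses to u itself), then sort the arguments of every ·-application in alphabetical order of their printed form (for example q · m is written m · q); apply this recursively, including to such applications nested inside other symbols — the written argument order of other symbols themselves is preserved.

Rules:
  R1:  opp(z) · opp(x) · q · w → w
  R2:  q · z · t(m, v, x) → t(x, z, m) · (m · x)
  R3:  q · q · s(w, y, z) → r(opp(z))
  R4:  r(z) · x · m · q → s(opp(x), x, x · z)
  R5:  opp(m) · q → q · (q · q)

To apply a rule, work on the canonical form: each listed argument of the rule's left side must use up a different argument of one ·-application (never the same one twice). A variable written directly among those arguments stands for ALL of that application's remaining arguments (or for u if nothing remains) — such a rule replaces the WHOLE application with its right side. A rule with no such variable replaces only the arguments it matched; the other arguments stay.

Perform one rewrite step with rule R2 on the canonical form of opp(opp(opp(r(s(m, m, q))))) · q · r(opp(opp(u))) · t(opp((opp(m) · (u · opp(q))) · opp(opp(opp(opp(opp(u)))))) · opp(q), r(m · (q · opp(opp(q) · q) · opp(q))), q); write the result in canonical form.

Canonical form:  opp(r(s(m, m, q))) · q · r(u) · t(m, r(m), q)
Apply R2:  consuming q, t(m, r(m), q);  v := r(m), x := q, z := opp(r(s(m, m, q))) · r(u)
The extension variable absorbs all remaining arguments, so the whole application is rewritten.
Result:  m · q · t(q, opp(r(s(m, m, q))) · r(u), m)

Answer: m · q · t(q, opp(r(s(m, m, q))) · r(u), m)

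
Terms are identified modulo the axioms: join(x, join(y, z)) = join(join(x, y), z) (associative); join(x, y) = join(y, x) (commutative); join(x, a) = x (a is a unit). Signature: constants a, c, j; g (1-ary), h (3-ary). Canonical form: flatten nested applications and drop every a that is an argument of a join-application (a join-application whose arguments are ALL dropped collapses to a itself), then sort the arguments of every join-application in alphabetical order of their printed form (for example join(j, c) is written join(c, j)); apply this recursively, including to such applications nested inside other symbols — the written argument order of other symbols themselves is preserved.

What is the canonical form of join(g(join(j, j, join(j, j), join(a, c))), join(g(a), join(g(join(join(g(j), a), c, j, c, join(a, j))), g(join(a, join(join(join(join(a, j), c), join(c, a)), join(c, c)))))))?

Merge nested applications:  join(g(join(j, j, join(j, j), join(a, c))), g(a), g(join(join(g(j), a), c, j, c, join(a, j))), g(join(a, join(join(join(join(a, j), c), join(c, a)), join(c, c)))))
Simplify inside:  g(join(j, j, join(j, j), join(a, c)))  →  g(join(c, j, j, j, j))
Simplify inside:  g(join(join(g(j), a), c, j, c, join(a, j)))  →  g(join(c, c, g(j), j, j))
Canonicalize subterm:  g(join(a, join(join(join(join(a, j), c), join(c, a)), join(c, c))))  →  g(join(c, c, c, c, j))
Sort:  join(g(a), g(join(c, c, c, c, j)), g(join(c, c, g(j), j, j)), g(join(c, j, j, j, j)))

Answer: join(g(a), g(join(c, c, c, c, j)), g(join(c, c, g(j), j, j)), g(join(c, j, j, j, j)))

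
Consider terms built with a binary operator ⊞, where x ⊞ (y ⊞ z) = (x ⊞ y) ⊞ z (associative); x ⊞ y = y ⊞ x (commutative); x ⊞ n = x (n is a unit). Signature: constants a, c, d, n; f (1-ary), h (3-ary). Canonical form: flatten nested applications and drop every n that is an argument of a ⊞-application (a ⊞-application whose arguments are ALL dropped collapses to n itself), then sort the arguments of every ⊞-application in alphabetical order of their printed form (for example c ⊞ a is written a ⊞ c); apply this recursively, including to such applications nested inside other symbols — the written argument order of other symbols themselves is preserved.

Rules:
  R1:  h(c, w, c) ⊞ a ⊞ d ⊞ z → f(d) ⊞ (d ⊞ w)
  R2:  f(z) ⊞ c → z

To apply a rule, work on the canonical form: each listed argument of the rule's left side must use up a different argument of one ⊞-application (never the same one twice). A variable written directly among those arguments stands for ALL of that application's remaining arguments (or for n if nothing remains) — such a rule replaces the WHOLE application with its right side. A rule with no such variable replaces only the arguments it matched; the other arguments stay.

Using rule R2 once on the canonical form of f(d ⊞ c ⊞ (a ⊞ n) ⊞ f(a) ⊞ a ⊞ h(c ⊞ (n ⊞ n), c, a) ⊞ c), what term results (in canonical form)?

Canonical form:  f(a ⊞ a ⊞ c ⊞ c ⊞ d ⊞ f(a) ⊞ h(c, c, a))
Apply R2:  consuming c, f(a);  z := a
Result:  f(a ⊞ a ⊞ a ⊞ c ⊞ d ⊞ h(c, c, a))

Answer: f(a ⊞ a ⊞ a ⊞ c ⊞ d ⊞ h(c, c, a))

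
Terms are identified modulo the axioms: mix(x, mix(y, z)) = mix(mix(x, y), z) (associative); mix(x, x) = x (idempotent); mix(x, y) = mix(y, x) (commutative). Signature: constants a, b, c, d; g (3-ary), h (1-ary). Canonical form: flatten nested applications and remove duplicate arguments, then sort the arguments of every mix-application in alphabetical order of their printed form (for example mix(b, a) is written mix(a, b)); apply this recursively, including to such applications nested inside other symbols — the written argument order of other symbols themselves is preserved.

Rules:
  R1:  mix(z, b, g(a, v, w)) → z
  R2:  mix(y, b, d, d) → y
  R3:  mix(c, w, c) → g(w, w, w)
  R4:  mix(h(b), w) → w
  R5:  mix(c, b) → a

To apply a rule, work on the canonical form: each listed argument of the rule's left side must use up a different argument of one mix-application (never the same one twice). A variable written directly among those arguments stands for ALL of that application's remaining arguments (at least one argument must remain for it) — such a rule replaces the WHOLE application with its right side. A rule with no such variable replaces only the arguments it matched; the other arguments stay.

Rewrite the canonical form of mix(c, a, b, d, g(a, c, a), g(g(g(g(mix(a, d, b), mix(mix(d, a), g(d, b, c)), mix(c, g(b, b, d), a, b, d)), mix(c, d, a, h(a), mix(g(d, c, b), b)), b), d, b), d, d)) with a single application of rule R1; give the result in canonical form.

Canonical form:  mix(a, b, c, d, g(a, c, a), g(g(g(g(mix(a, b, d), mix(a, d, g(d, b, c)), mix(a, b, c, d, g(b, b, d))), mix(a, b, c, d, g(d, c, b), h(a)), b), d, b), d, d))
R1 matches:  uses b, g(a, c, a);  v := c, w := a, z := mix(a, c, d, g(g(g(g(mix(a, b, d), mix(a, d, g(d, b, c)), mix(a, b, c, d, g(b, b, d))), mix(a, b, c, d, g(d, c, b), h(a)), b), d, b), d, d))
The variable takes the whole remainder — replace the entire application.
Result:  mix(a, c, d, g(g(g(g(mix(a, b, d), mix(a, d, g(d, b, c)), mix(a, b, c, d, g(b, b, d))), mix(a, b, c, d, g(d, c, b), h(a)), b), d, b), d, d))

Answer: mix(a, c, d, g(g(g(g(mix(a, b, d), mix(a, d, g(d, b, c)), mix(a, b, c, d, g(b, b, d))), mix(a, b, c, d, g(d, c, b), h(a)), b), d, b), d, d))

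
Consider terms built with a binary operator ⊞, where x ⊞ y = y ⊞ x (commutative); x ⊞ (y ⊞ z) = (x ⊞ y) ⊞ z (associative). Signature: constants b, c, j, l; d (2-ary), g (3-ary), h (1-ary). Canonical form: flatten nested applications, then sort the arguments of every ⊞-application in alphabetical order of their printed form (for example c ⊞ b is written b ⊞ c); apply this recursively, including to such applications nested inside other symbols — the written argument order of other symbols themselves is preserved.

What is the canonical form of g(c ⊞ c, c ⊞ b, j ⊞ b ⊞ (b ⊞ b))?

Answer: g(c ⊞ c, b ⊞ c, b ⊞ b ⊞ b ⊞ j)

Derivation:
Focus inside:  j ⊞ b ⊞ (b ⊞ b)
Un-nest:  j ⊞ b ⊞ b ⊞ b
Sort:  b ⊞ b ⊞ b ⊞ j
Reassemble:  g(c ⊞ c, b ⊞ c, b ⊞ b ⊞ b ⊞ j)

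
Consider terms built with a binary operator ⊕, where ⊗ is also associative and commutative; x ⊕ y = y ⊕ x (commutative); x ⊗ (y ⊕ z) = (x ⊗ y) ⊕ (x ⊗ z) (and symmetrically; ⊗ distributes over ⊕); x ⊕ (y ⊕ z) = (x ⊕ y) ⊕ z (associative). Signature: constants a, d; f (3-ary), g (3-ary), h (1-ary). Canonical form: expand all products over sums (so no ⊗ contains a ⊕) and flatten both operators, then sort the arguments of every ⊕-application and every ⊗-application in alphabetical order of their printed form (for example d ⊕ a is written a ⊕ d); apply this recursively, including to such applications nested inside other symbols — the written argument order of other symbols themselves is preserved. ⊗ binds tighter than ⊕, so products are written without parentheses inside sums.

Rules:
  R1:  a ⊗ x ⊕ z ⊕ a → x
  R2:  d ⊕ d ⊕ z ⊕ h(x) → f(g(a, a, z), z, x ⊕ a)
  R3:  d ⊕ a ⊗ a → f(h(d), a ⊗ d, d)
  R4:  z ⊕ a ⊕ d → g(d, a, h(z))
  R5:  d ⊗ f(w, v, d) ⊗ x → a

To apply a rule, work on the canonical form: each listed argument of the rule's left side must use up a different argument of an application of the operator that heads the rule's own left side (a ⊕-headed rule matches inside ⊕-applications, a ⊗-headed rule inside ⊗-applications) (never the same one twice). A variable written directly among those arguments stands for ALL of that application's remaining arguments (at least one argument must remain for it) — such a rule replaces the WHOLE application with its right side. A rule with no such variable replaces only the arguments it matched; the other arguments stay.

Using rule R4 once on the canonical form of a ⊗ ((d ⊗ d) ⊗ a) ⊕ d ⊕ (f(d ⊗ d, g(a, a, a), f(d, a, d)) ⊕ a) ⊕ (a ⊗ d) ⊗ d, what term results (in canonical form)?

Canonical form:  a ⊕ a ⊗ a ⊗ d ⊗ d ⊕ a ⊗ d ⊗ d ⊕ d ⊕ f(d ⊗ d, g(a, a, a), f(d, a, d))
R4 matches:  uses a, d;  z := a ⊗ a ⊗ d ⊗ d ⊕ a ⊗ d ⊗ d ⊕ f(d ⊗ d, g(a, a, a), f(d, a, d))
The variable takes the whole remainder — replace the entire application.
Result:  g(d, a, h(a ⊗ a ⊗ d ⊗ d ⊕ a ⊗ d ⊗ d ⊕ f(d ⊗ d, g(a, a, a), f(d, a, d))))

Answer: g(d, a, h(a ⊗ a ⊗ d ⊗ d ⊕ a ⊗ d ⊗ d ⊕ f(d ⊗ d, g(a, a, a), f(d, a, d))))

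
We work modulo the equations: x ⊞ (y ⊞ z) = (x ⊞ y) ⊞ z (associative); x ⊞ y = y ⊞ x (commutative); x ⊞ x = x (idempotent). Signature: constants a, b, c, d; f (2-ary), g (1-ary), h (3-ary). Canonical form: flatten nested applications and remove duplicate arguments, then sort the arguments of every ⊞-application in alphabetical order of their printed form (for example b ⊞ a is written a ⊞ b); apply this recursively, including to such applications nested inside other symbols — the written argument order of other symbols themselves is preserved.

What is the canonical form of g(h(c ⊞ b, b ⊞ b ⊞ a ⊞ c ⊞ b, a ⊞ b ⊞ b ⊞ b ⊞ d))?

Answer: g(h(b ⊞ c, a ⊞ b ⊞ c, a ⊞ b ⊞ d))

Derivation:
Work inside:  a ⊞ b ⊞ b ⊞ b ⊞ d
Drop duplicates:  drop duplicate b, b
Sort arguments:  a ⊞ b ⊞ d
Put back:  g(h(b ⊞ c, a ⊞ b ⊞ c, a ⊞ b ⊞ d))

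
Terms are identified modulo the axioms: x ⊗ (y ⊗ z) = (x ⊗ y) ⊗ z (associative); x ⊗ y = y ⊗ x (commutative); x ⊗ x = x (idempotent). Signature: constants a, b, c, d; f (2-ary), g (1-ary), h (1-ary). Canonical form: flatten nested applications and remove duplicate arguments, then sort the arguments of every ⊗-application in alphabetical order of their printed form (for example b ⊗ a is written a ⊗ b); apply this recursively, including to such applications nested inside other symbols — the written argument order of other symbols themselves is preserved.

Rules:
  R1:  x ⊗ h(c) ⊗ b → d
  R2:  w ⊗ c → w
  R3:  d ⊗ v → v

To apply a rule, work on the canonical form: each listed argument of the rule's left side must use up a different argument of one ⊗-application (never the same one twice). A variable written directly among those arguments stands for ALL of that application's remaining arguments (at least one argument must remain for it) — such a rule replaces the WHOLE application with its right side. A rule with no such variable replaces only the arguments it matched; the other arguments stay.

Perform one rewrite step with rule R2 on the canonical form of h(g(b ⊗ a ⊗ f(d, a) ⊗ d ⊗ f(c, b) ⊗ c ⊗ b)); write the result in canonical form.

Canonical form:  h(g(a ⊗ b ⊗ c ⊗ d ⊗ f(c, b) ⊗ f(d, a)))
Match R2:  consume c;  w := a ⊗ b ⊗ d ⊗ f(c, b) ⊗ f(d, a)
Every leftover argument binds to the variable; the entire application is replaced.
Result:  h(g(a ⊗ b ⊗ d ⊗ f(c, b) ⊗ f(d, a)))

Answer: h(g(a ⊗ b ⊗ d ⊗ f(c, b) ⊗ f(d, a)))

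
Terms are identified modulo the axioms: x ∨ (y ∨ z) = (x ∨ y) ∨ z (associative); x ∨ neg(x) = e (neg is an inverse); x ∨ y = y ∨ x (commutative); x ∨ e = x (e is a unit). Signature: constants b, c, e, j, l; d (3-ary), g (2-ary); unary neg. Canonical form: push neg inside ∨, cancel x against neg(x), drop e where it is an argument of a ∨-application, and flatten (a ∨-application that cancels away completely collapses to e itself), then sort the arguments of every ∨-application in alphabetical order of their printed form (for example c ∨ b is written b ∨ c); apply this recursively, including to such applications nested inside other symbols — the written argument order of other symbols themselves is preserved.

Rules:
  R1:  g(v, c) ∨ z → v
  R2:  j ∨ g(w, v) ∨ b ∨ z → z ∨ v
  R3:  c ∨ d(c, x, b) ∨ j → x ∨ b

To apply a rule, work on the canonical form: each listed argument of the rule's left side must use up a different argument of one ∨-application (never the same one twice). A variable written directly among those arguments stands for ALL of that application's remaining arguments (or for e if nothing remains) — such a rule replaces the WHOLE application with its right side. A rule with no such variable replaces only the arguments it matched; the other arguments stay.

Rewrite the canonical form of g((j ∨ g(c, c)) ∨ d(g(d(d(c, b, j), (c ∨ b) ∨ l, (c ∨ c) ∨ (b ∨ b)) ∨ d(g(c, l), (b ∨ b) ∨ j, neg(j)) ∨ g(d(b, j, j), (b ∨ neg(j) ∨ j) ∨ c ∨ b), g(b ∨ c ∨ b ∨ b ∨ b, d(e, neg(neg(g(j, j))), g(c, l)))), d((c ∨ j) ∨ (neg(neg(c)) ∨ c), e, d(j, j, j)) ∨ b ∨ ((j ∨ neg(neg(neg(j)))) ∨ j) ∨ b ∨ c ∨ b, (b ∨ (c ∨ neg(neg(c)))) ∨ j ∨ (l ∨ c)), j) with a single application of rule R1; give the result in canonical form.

Answer: g(c, j)

Derivation:
Canonical form:  g(d(g(d(d(c, b, j), b ∨ c ∨ l, b ∨ b ∨ c ∨ c) ∨ d(g(c, l), b ∨ b ∨ j, neg(j)) ∨ g(d(b, j, j), b ∨ b ∨ c), g(b ∨ b ∨ b ∨ b ∨ c, d(e, g(j, j), g(c, l)))), b ∨ b ∨ b ∨ c ∨ d(c ∨ c ∨ c ∨ j, e, d(j, j, j)) ∨ j, b ∨ c ∨ c ∨ c ∨ j ∨ l) ∨ g(c, c) ∨ j, j)
Match R1:  consume g(c, c);  v := c, z := d(g(d(d(c, b, j), b ∨ c ∨ l, b ∨ b ∨ c ∨ c) ∨ d(g(c, l), b ∨ b ∨ j, neg(j)) ∨ g(d(b, j, j), b ∨ b ∨ c), g(b ∨ b ∨ b ∨ b ∨ c, d(e, g(j, j), g(c, l)))), b ∨ b ∨ b ∨ c ∨ d(c ∨ c ∨ c ∨ j, e, d(j, j, j)) ∨ j, b ∨ c ∨ c ∨ c ∨ j ∨ l) ∨ j
The extension variable absorbs all remaining arguments, so the whole application is rewritten.
Giving:  g(c, j)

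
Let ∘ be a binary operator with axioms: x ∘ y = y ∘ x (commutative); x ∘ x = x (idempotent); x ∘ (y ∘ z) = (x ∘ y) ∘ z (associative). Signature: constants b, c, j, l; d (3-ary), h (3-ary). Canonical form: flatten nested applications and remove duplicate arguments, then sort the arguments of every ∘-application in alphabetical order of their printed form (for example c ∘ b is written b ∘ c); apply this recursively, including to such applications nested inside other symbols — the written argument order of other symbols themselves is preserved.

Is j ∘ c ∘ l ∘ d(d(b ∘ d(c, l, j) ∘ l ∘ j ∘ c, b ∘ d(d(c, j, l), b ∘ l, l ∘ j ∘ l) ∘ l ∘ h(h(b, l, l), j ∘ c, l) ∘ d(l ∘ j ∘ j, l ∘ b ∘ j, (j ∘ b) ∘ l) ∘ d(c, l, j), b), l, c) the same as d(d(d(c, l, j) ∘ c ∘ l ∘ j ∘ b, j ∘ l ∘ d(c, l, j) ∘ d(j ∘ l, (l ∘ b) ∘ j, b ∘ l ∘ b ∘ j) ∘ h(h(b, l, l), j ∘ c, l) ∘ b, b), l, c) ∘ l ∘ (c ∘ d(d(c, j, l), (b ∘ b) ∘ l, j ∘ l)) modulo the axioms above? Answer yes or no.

Answer: no — c ∘ d(d(b ∘ c ∘ d(c, l, j) ∘ j ∘ l, b ∘ d(c, l, j) ∘ d(d(c, j, l), b ∘ l, j ∘ l) ∘ d(j ∘ l, b ∘ j ∘ l, b ∘ j ∘ l) ∘ h(h(b, l, l), c ∘ j, l) ∘ l, b), l, c) ∘ j ∘ l vs c ∘ d(d(b ∘ c ∘ d(c, l, j) ∘ j ∘ l, b ∘ d(c, l, j) ∘ d(j ∘ l, b ∘ j ∘ l, b ∘ j ∘ l) ∘ h(h(b, l, l), c ∘ j, l) ∘ j ∘ l, b), l, c) ∘ d(d(c, j, l), b ∘ l, j ∘ l) ∘ l

Derivation:
Left:  j ∘ c ∘ l ∘ d(d(b ∘ d(c, l, j) ∘ l ∘ j ∘ c, b ∘ d(d(c, j, l), b ∘ l, l ∘ j ∘ l) ∘ l ∘ h(h(b, l, l), j ∘ c, l) ∘ d(l ∘ j ∘ j, l ∘ b ∘ j, (j ∘ b) ∘ l) ∘ d(c, l, j), b), l, c)
  Simplify inside:  d(d(b ∘ d(c, l, j) ∘ l ∘ j ∘ c, b ∘ d(d(c, j, l), b ∘ l, l ∘ j ∘ l) ∘ l ∘ h(h(b, l, l), j ∘ c, l) ∘ d(l ∘ j ∘ j, l ∘ b ∘ j, (j ∘ b) ∘ l) ∘ d(c, l, j), b), l, c)  →  d(d(b ∘ c ∘ d(c, l, j) ∘ j ∘ l, b ∘ d(c, l, j) ∘ d(d(c, j, l), b ∘ l, j ∘ l) ∘ d(j ∘ l, b ∘ j ∘ l, b ∘ j ∘ l) ∘ h(h(b, l, l), c ∘ j, l) ∘ l, b), l, c)
  Order the arguments:  c ∘ d(d(b ∘ c ∘ d(c, l, j) ∘ j ∘ l, b ∘ d(c, l, j) ∘ d(d(c, j, l), b ∘ l, j ∘ l) ∘ d(j ∘ l, b ∘ j ∘ l, b ∘ j ∘ l) ∘ h(h(b, l, l), c ∘ j, l) ∘ l, b), l, c) ∘ j ∘ l
Right:  d(d(d(c, l, j) ∘ c ∘ l ∘ j ∘ b, j ∘ l ∘ d(c, l, j) ∘ d(j ∘ l, (l ∘ b) ∘ j, b ∘ l ∘ b ∘ j) ∘ h(h(b, l, l), j ∘ c, l) ∘ b, b), l, c) ∘ l ∘ (c ∘ d(d(c, j, l), (b ∘ b) ∘ l, j ∘ l))
  Un-nest:  d(d(d(c, l, j) ∘ c ∘ l ∘ j ∘ b, j ∘ l ∘ d(c, l, j) ∘ d(j ∘ l, (l ∘ b) ∘ j, b ∘ l ∘ b ∘ j) ∘ h(h(b, l, l), j ∘ c, l) ∘ b, b), l, c) ∘ l ∘ c ∘ d(d(c, j, l), (b ∘ b) ∘ l, j ∘ l)
  Canonicalize subterm:  d(d(d(c, l, j) ∘ c ∘ l ∘ j ∘ b, j ∘ l ∘ d(c, l, j) ∘ d(j ∘ l, (l ∘ b) ∘ j, b ∘ l ∘ b ∘ j) ∘ h(h(b, l, l), j ∘ c, l) ∘ b, b), l, c)  →  d(d(b ∘ c ∘ d(c, l, j) ∘ j ∘ l, b ∘ d(c, l, j) ∘ d(j ∘ l, b ∘ j ∘ l, b ∘ j ∘ l) ∘ h(h(b, l, l), c ∘ j, l) ∘ j ∘ l, b), l, c)
  Canonicalize subterm:  d(d(c, j, l), (b ∘ b) ∘ l, j ∘ l)  →  d(d(c, j, l), b ∘ l, j ∘ l)
  Sort arguments:  c ∘ d(d(b ∘ c ∘ d(c, l, j) ∘ j ∘ l, b ∘ d(c, l, j) ∘ d(j ∘ l, b ∘ j ∘ l, b ∘ j ∘ l) ∘ h(h(b, l, l), c ∘ j, l) ∘ j ∘ l, b), l, c) ∘ d(d(c, j, l), b ∘ l, j ∘ l) ∘ l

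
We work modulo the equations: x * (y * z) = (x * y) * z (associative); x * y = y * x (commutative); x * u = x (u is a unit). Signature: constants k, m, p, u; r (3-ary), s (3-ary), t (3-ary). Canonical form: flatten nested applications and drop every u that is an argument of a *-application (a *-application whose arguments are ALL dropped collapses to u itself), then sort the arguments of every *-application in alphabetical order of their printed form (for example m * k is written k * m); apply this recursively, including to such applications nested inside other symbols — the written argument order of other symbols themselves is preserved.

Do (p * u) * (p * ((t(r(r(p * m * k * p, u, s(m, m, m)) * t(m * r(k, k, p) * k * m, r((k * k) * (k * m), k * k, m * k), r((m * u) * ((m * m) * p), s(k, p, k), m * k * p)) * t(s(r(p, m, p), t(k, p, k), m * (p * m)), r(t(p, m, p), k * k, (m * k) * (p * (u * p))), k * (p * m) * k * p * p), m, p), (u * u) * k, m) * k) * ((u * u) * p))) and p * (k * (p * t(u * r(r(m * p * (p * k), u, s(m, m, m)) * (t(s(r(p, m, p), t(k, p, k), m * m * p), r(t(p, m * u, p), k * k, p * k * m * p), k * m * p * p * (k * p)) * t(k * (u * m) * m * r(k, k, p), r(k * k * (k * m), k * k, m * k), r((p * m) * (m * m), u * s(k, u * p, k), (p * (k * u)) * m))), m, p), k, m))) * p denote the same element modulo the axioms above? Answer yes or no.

Left:  (p * u) * (p * ((t(r(r(p * m * k * p, u, s(m, m, m)) * t(m * r(k, k, p) * k * m, r((k * k) * (k * m), k * k, m * k), r((m * u) * ((m * m) * p), s(k, p, k), m * k * p)) * t(s(r(p, m, p), t(k, p, k), m * (p * m)), r(t(p, m, p), k * k, (m * k) * (p * (u * p))), k * (p * m) * k * p * p), m, p), (u * u) * k, m) * k) * ((u * u) * p)))
  Merge nested applications:  p * u * p * t(r(r(p * m * k * p, u, s(m, m, m)) * t(m * r(k, k, p) * k * m, r((k * k) * (k * m), k * k, m * k), r((m * u) * ((m * m) * p), s(k, p, k), m * k * p)) * t(s(r(p, m, p), t(k, p, k), m * (p * m)), r(t(p, m, p), k * k, (m * k) * (p * (u * p))), k * (p * m) * k * p * p), m, p), (u * u) * k, m) * k * u * u * p
  Canonicalize subterm:  t(r(r(p * m * k * p, u, s(m, m, m)) * t(m * r(k, k, p) * k * m, r((k * k) * (k * m), k * k, m * k), r((m * u) * ((m * m) * p), s(k, p, k), m * k * p)) * t(s(r(p, m, p), t(k, p, k), m * (p * m)), r(t(p, m, p), k * k, (m * k) * (p * (u * p))), k * (p * m) * k * p * p), m, p), (u * u) * k, m)  →  t(r(r(k * m * p * p, u, s(m, m, m)) * t(k * m * m * r(k, k, p), r(k * k * k * m, k * k, k * m), r(m * m * m * p, s(k, p, k), k * m * p)) * t(s(r(p, m, p), t(k, p, k), m * m * p), r(t(p, m, p), k * k, k * m * p * p), k * k * m * p * p * p), m, p), k, m)
  Unit:  drop u (×3)
  Order the arguments:  k * p * p * p * t(r(r(k * m * p * p, u, s(m, m, m)) * t(k * m * m * r(k, k, p), r(k * k * k * m, k * k, k * m), r(m * m * m * p, s(k, p, k), k * m * p)) * t(s(r(p, m, p), t(k, p, k), m * m * p), r(t(p, m, p), k * k, k * m * p * p), k * k * m * p * p * p), m, p), k, m)
Right:  p * (k * (p * t(u * r(r(m * p * (p * k), u, s(m, m, m)) * (t(s(r(p, m, p), t(k, p, k), m * m * p), r(t(p, m * u, p), k * k, p * k * m * p), k * m * p * p * (k * p)) * t(k * (u * m) * m * r(k, k, p), r(k * k * (k * m), k * k, m * k), r((p * m) * (m * m), u * s(k, u * p, k), (p * (k * u)) * m))), m, p), k, m))) * p
  Flatten:  p * k * p * t(u * r(r(m * p * (p * k), u, s(m, m, m)) * (t(s(r(p, m, p), t(k, p, k), m * m * p), r(t(p, m * u, p), k * k, p * k * m * p), k * m * p * p * (k * p)) * t(k * (u * m) * m * r(k, k, p), r(k * k * (k * m), k * k, m * k), r((p * m) * (m * m), u * s(k, u * p, k), (p * (k * u)) * m))), m, p), k, m) * p
  Canonicalize subterm:  t(u * r(r(m * p * (p * k), u, s(m, m, m)) * (t(s(r(p, m, p), t(k, p, k), m * m * p), r(t(p, m * u, p), k * k, p * k * m * p), k * m * p * p * (k * p)) * t(k * (u * m) * m * r(k, k, p), r(k * k * (k * m), k * k, m * k), r((p * m) * (m * m), u * s(k, u * p, k), (p * (k * u)) * m))), m, p), k, m)  →  t(r(r(k * m * p * p, u, s(m, m, m)) * t(k * m * m * r(k, k, p), r(k * k * k * m, k * k, k * m), r(m * m * m * p, s(k, p, k), k * m * p)) * t(s(r(p, m, p), t(k, p, k), m * m * p), r(t(p, m, p), k * k, k * m * p * p), k * k * m * p * p * p), m, p), k, m)
  Sort:  k * p * p * p * t(r(r(k * m * p * p, u, s(m, m, m)) * t(k * m * m * r(k, k, p), r(k * k * k * m, k * k, k * m), r(m * m * m * p, s(k, p, k), k * m * p)) * t(s(r(p, m, p), t(k, p, k), m * m * p), r(t(p, m, p), k * k, k * m * p * p), k * k * m * p * p * p), m, p), k, m)

Answer: yes — both canonical forms are k * p * p * p * t(r(r(k * m * p * p, u, s(m, m, m)) * t(k * m * m * r(k, k, p), r(k * k * k * m, k * k, k * m), r(m * m * m * p, s(k, p, k), k * m * p)) * t(s(r(p, m, p), t(k, p, k), m * m * p), r(t(p, m, p), k * k, k * m * p * p), k * k * m * p * p * p), m, p), k, m)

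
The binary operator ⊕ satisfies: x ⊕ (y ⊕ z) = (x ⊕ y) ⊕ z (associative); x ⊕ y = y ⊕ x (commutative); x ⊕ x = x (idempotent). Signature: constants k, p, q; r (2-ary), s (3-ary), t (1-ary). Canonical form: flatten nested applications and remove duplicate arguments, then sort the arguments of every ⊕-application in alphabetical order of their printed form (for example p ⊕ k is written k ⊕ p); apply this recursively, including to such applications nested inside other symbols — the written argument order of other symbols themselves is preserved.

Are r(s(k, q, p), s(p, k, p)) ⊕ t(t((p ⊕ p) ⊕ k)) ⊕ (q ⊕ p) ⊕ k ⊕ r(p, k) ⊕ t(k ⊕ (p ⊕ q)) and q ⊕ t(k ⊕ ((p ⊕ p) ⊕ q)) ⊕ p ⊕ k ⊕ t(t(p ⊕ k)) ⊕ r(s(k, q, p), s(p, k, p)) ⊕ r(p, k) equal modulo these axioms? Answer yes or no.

Left:  r(s(k, q, p), s(p, k, p)) ⊕ t(t((p ⊕ p) ⊕ k)) ⊕ (q ⊕ p) ⊕ k ⊕ r(p, k) ⊕ t(k ⊕ (p ⊕ q))
  Un-nest:  r(s(k, q, p), s(p, k, p)) ⊕ t(t((p ⊕ p) ⊕ k)) ⊕ q ⊕ p ⊕ k ⊕ r(p, k) ⊕ t(k ⊕ (p ⊕ q))
  Simplify inside:  t(t((p ⊕ p) ⊕ k))  →  t(t(k ⊕ p))
  Inside:  t(k ⊕ (p ⊕ q))  →  t(k ⊕ p ⊕ q)
  Sort:  k ⊕ p ⊕ q ⊕ r(p, k) ⊕ r(s(k, q, p), s(p, k, p)) ⊕ t(k ⊕ p ⊕ q) ⊕ t(t(k ⊕ p))
Right:  q ⊕ t(k ⊕ ((p ⊕ p) ⊕ q)) ⊕ p ⊕ k ⊕ t(t(p ⊕ k)) ⊕ r(s(k, q, p), s(p, k, p)) ⊕ r(p, k)
  Canonicalize subterm:  t(k ⊕ ((p ⊕ p) ⊕ q))  →  t(k ⊕ p ⊕ q)
  Canonicalize subterm:  t(t(p ⊕ k))  →  t(t(k ⊕ p))
  Sort:  k ⊕ p ⊕ q ⊕ r(p, k) ⊕ r(s(k, q, p), s(p, k, p)) ⊕ t(k ⊕ p ⊕ q) ⊕ t(t(k ⊕ p))

Answer: yes — both canonical forms are k ⊕ p ⊕ q ⊕ r(p, k) ⊕ r(s(k, q, p), s(p, k, p)) ⊕ t(k ⊕ p ⊕ q) ⊕ t(t(k ⊕ p))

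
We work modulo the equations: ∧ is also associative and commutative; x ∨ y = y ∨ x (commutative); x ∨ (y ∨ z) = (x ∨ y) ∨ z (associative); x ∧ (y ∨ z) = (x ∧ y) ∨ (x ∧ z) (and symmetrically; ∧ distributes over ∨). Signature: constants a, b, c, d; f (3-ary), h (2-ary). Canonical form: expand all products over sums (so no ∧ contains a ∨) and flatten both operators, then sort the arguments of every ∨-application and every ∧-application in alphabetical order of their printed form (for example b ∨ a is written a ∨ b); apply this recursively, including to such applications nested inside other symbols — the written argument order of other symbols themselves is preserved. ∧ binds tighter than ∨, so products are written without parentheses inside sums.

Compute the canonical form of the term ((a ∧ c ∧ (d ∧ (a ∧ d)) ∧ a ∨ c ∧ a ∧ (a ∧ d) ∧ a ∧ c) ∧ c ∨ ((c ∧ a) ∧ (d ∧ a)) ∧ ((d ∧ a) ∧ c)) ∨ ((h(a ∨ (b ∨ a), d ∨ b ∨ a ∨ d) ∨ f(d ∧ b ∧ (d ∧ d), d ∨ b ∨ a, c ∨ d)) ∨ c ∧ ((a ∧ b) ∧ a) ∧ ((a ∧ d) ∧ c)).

Distribute:  a ∧ a ∧ a ∧ c ∧ c ∧ d ∧ d ∨ a ∧ a ∧ a ∧ c ∧ c ∧ c ∧ d ∨ a ∧ a ∧ a ∧ c ∧ c ∧ d ∧ d ∨ h(a ∨ a ∨ b, a ∨ b ∨ d ∨ d) ∨ f(b ∧ d ∧ d ∧ d, a ∨ b ∨ d, c ∨ d) ∨ a ∧ a ∧ a ∧ b ∧ c ∧ c ∧ d
Order the arguments:  a ∧ a ∧ a ∧ b ∧ c ∧ c ∧ d ∨ a ∧ a ∧ a ∧ c ∧ c ∧ c ∧ d ∨ a ∧ a ∧ a ∧ c ∧ c ∧ d ∧ d ∨ a ∧ a ∧ a ∧ c ∧ c ∧ d ∧ d ∨ f(b ∧ d ∧ d ∧ d, a ∨ b ∨ d, c ∨ d) ∨ h(a ∨ a ∨ b, a ∨ b ∨ d ∨ d)

Answer: a ∧ a ∧ a ∧ b ∧ c ∧ c ∧ d ∨ a ∧ a ∧ a ∧ c ∧ c ∧ c ∧ d ∨ a ∧ a ∧ a ∧ c ∧ c ∧ d ∧ d ∨ a ∧ a ∧ a ∧ c ∧ c ∧ d ∧ d ∨ f(b ∧ d ∧ d ∧ d, a ∨ b ∨ d, c ∨ d) ∨ h(a ∨ a ∨ b, a ∨ b ∨ d ∨ d)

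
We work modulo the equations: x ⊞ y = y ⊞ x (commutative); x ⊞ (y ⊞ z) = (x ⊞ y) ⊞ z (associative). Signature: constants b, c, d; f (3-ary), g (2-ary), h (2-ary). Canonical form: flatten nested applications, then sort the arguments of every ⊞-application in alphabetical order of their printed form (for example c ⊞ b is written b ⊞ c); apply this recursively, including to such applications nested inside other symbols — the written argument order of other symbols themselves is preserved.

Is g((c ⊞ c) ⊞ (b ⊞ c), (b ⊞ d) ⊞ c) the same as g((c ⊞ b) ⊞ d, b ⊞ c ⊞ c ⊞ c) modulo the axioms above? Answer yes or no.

Answer: no — g(b ⊞ c ⊞ c ⊞ c, b ⊞ c ⊞ d) vs g(b ⊞ c ⊞ d, b ⊞ c ⊞ c ⊞ c)

Derivation:
Left:  g((c ⊞ c) ⊞ (b ⊞ c), (b ⊞ d) ⊞ c)
  Work inside:  (c ⊞ c) ⊞ (b ⊞ c)
  Flatten:  c ⊞ c ⊞ b ⊞ c
  Sort:  b ⊞ c ⊞ c ⊞ c
  Reassemble:  g(b ⊞ c ⊞ c ⊞ c, b ⊞ c ⊞ d)
Right:  g((c ⊞ b) ⊞ d, b ⊞ c ⊞ c ⊞ c)
  Focus inside:  (c ⊞ b) ⊞ d
  Flatten:  c ⊞ b ⊞ d
  Sort arguments:  b ⊞ c ⊞ d
  Put back:  g(b ⊞ c ⊞ d, b ⊞ c ⊞ c ⊞ c)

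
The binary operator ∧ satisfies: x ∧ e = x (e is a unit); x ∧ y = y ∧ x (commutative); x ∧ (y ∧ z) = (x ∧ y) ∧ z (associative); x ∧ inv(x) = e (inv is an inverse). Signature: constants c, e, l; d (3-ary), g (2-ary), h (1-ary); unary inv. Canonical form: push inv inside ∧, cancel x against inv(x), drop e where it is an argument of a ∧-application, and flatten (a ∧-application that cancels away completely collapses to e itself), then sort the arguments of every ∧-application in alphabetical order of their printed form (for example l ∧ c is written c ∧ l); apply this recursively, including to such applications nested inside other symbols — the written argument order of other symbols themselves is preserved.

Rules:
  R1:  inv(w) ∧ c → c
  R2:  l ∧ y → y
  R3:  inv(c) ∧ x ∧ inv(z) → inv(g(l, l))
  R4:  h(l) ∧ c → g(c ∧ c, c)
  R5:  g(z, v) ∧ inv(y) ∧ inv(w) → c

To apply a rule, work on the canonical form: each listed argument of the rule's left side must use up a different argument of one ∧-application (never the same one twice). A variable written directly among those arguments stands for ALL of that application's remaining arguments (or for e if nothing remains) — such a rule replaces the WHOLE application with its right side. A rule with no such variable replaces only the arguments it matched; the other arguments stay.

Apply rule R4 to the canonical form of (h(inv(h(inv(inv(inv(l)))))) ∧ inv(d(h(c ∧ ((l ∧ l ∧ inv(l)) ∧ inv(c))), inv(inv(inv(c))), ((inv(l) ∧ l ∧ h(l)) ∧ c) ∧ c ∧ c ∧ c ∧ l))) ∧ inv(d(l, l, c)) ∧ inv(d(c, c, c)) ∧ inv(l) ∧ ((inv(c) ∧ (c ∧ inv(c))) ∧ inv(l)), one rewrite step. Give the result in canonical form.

Canonical form:  h(inv(h(inv(l)))) ∧ inv(c) ∧ inv(d(c, c, c)) ∧ inv(d(h(l), inv(c), c ∧ c ∧ c ∧ c ∧ h(l) ∧ l)) ∧ inv(d(l, l, c)) ∧ inv(l) ∧ inv(l)
Apply R4:  consuming c, h(l)
Giving:  h(inv(h(inv(l)))) ∧ inv(c) ∧ inv(d(c, c, c)) ∧ inv(d(h(l), inv(c), c ∧ c ∧ c ∧ g(c ∧ c, c) ∧ l)) ∧ inv(d(l, l, c)) ∧ inv(l) ∧ inv(l)

Answer: h(inv(h(inv(l)))) ∧ inv(c) ∧ inv(d(c, c, c)) ∧ inv(d(h(l), inv(c), c ∧ c ∧ c ∧ g(c ∧ c, c) ∧ l)) ∧ inv(d(l, l, c)) ∧ inv(l) ∧ inv(l)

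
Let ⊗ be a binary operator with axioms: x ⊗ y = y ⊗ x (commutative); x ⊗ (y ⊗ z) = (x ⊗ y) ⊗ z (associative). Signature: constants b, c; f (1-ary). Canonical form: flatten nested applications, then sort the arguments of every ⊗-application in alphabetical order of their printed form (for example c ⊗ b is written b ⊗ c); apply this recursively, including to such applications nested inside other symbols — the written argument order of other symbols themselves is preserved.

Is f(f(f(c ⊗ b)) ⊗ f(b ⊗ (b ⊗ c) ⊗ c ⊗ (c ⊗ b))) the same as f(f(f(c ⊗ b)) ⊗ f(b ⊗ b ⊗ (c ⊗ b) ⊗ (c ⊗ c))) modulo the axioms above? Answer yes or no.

Answer: yes — both canonical forms are f(f(b ⊗ b ⊗ b ⊗ c ⊗ c ⊗ c) ⊗ f(f(b ⊗ c)))

Derivation:
Left:  f(f(f(c ⊗ b)) ⊗ f(b ⊗ (b ⊗ c) ⊗ c ⊗ (c ⊗ b)))
  Work inside:  f(f(c ⊗ b)) ⊗ f(b ⊗ (b ⊗ c) ⊗ c ⊗ (c ⊗ b))
  Inside:  f(f(c ⊗ b))  →  f(f(b ⊗ c))
  Simplify inside:  f(b ⊗ (b ⊗ c) ⊗ c ⊗ (c ⊗ b))  →  f(b ⊗ b ⊗ b ⊗ c ⊗ c ⊗ c)
  Sort arguments:  f(b ⊗ b ⊗ b ⊗ c ⊗ c ⊗ c) ⊗ f(f(b ⊗ c))
  Put back:  f(f(b ⊗ b ⊗ b ⊗ c ⊗ c ⊗ c) ⊗ f(f(b ⊗ c)))
Right:  f(f(f(c ⊗ b)) ⊗ f(b ⊗ b ⊗ (c ⊗ b) ⊗ (c ⊗ c)))
  Work inside:  f(f(c ⊗ b)) ⊗ f(b ⊗ b ⊗ (c ⊗ b) ⊗ (c ⊗ c))
  Inside:  f(f(c ⊗ b))  →  f(f(b ⊗ c))
  Inside:  f(b ⊗ b ⊗ (c ⊗ b) ⊗ (c ⊗ c))  →  f(b ⊗ b ⊗ b ⊗ c ⊗ c ⊗ c)
  Order the arguments:  f(b ⊗ b ⊗ b ⊗ c ⊗ c ⊗ c) ⊗ f(f(b ⊗ c))
  Put back:  f(f(b ⊗ b ⊗ b ⊗ c ⊗ c ⊗ c) ⊗ f(f(b ⊗ c)))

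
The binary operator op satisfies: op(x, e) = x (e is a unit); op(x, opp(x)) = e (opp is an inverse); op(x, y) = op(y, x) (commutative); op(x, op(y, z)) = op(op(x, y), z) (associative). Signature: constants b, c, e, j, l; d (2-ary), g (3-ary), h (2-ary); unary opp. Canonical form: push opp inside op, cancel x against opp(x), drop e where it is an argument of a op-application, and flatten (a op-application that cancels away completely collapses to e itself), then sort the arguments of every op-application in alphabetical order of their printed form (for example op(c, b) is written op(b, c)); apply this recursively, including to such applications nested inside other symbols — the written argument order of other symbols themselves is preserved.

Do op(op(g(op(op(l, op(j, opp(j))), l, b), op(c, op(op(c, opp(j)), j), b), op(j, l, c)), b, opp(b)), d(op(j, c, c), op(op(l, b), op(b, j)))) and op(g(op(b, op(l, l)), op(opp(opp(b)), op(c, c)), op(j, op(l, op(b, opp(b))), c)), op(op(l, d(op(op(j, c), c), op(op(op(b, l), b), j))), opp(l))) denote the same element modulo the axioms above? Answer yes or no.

Answer: yes — both canonical forms are op(d(op(c, c, j), op(b, b, j, l)), g(op(b, l, l), op(b, c, c), op(c, j, l)))

Derivation:
Left:  op(op(g(op(op(l, op(j, opp(j))), l, b), op(c, op(op(c, opp(j)), j), b), op(j, l, c)), b, opp(b)), d(op(j, c, c), op(op(l, b), op(b, j))))
  Inverses cancel:  b cancels
  Collect terms:  op(g(op(b, l, l), op(b, c, c), op(c, j, l)), d(op(c, c, j), op(b, b, j, l)))
  Order the arguments:  op(d(op(c, c, j), op(b, b, j, l)), g(op(b, l, l), op(b, c, c), op(c, j, l)))
Right:  op(g(op(b, op(l, l)), op(opp(opp(b)), op(c, c)), op(j, op(l, op(b, opp(b))), c)), op(op(l, d(op(op(j, c), c), op(op(op(b, l), b), j))), opp(l)))
  Push opp inside:  distribute opp over op and collapse double opp
  Cancel:  l cancels
  Combine occurrences:  op(g(op(b, l, l), op(b, c, c), op(c, j, l)), d(op(c, c, j), op(b, b, j, l)))
  Order the arguments:  op(d(op(c, c, j), op(b, b, j, l)), g(op(b, l, l), op(b, c, c), op(c, j, l)))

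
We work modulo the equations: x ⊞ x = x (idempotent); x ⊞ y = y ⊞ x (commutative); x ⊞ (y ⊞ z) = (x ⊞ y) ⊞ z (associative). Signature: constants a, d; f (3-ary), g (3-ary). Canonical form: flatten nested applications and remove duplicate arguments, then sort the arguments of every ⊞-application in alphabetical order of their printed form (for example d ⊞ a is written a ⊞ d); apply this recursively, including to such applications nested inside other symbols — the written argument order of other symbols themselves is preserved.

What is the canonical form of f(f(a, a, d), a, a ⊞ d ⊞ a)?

Answer: f(f(a, a, d), a, a ⊞ d)

Derivation:
Descend into:  a ⊞ d ⊞ a
Drop duplicates:  drop duplicate a
Sort arguments:  a ⊞ d
Put back:  f(f(a, a, d), a, a ⊞ d)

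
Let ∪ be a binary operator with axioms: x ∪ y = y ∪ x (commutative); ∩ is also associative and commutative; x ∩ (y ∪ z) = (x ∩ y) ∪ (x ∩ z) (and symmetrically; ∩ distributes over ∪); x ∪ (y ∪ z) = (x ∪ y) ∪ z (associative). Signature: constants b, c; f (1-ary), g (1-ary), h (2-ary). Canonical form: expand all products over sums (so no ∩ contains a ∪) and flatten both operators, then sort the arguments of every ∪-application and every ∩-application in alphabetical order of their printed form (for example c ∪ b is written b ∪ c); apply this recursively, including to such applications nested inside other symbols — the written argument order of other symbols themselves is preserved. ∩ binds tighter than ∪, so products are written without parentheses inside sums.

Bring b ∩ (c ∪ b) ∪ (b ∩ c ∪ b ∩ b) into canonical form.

Answer: b ∩ b ∪ b ∩ b ∪ b ∩ c ∪ b ∩ c

Derivation:
Expand:  b ∩ c ∪ b ∩ b ∪ b ∩ c ∪ b ∩ b
Order the arguments:  b ∩ b ∪ b ∩ b ∪ b ∩ c ∪ b ∩ c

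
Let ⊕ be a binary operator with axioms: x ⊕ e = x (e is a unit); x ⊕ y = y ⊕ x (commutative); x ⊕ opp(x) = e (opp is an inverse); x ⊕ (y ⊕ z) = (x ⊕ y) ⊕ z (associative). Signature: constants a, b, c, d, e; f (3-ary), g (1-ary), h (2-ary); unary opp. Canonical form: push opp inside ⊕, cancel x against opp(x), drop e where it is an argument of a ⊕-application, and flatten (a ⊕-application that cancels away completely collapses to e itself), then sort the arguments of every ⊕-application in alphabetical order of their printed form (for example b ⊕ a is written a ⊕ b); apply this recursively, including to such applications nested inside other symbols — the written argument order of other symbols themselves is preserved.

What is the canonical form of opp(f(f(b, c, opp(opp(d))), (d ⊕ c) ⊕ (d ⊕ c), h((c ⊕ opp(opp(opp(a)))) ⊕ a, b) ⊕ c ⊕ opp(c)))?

Push opp inside:  distribute opp over ⊕ and collapse double opp
Collect terms:  opp(f(f(b, c, d), c ⊕ c ⊕ d ⊕ d, h(c, b)))

Answer: opp(f(f(b, c, d), c ⊕ c ⊕ d ⊕ d, h(c, b)))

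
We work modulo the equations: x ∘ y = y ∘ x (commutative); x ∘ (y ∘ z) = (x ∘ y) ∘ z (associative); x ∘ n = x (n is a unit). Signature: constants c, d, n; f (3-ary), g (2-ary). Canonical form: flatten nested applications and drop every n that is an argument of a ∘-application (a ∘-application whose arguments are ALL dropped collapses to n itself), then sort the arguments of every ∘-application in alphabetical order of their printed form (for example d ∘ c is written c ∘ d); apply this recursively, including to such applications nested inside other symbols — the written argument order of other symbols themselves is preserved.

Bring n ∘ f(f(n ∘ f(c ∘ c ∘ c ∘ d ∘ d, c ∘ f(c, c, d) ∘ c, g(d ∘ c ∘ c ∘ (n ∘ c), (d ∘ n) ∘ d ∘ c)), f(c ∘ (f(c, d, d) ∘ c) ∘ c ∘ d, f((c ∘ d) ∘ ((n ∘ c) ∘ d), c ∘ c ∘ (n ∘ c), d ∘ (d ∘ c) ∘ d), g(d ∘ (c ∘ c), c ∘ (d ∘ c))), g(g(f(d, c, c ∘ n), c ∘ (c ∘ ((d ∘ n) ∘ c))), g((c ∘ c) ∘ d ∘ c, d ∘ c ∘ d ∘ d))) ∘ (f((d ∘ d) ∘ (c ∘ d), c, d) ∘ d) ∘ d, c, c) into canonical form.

Answer: f(d ∘ d ∘ f(c ∘ d ∘ d ∘ d, c, d) ∘ f(f(c ∘ c ∘ c ∘ d ∘ d, c ∘ c ∘ f(c, c, d), g(c ∘ c ∘ c ∘ d, c ∘ d ∘ d)), f(c ∘ c ∘ c ∘ d ∘ f(c, d, d), f(c ∘ c ∘ d ∘ d, c ∘ c ∘ c, c ∘ d ∘ d ∘ d), g(c ∘ c ∘ d, c ∘ c ∘ d)), g(g(f(d, c, c), c ∘ c ∘ c ∘ d), g(c ∘ c ∘ c ∘ d, c ∘ d ∘ d ∘ d))), c, c)

Derivation:
Simplify inside:  f(f(n ∘ f(c ∘ c ∘ c ∘ d ∘ d, c ∘ f(c, c, d) ∘ c, g(d ∘ c ∘ c ∘ (n ∘ c), (d ∘ n) ∘ d ∘ c)), f(c ∘ (f(c, d, d) ∘ c) ∘ c ∘ d, f((c ∘ d) ∘ ((n ∘ c) ∘ d), c ∘ c ∘ (n ∘ c), d ∘ (d ∘ c) ∘ d), g(d ∘ (c ∘ c), c ∘ (d ∘ c))), g(g(f(d, c, c ∘ n), c ∘ (c ∘ ((d ∘ n) ∘ c))), g((c ∘ c) ∘ d ∘ c, d ∘ c ∘ d ∘ d))) ∘ (f((d ∘ d) ∘ (c ∘ d), c, d) ∘ d) ∘ d, c, c)  →  f(d ∘ d ∘ f(c ∘ d ∘ d ∘ d, c, d) ∘ f(f(c ∘ c ∘ c ∘ d ∘ d, c ∘ c ∘ f(c, c, d), g(c ∘ c ∘ c ∘ d, c ∘ d ∘ d)), f(c ∘ c ∘ c ∘ d ∘ f(c, d, d), f(c ∘ c ∘ d ∘ d, c ∘ c ∘ c, c ∘ d ∘ d ∘ d), g(c ∘ c ∘ d, c ∘ c ∘ d)), g(g(f(d, c, c), c ∘ c ∘ c ∘ d), g(c ∘ c ∘ c ∘ d, c ∘ d ∘ d ∘ d))), c, c)
Unit:  drop n
Sort arguments:  f(d ∘ d ∘ f(c ∘ d ∘ d ∘ d, c, d) ∘ f(f(c ∘ c ∘ c ∘ d ∘ d, c ∘ c ∘ f(c, c, d), g(c ∘ c ∘ c ∘ d, c ∘ d ∘ d)), f(c ∘ c ∘ c ∘ d ∘ f(c, d, d), f(c ∘ c ∘ d ∘ d, c ∘ c ∘ c, c ∘ d ∘ d ∘ d), g(c ∘ c ∘ d, c ∘ c ∘ d)), g(g(f(d, c, c), c ∘ c ∘ c ∘ d), g(c ∘ c ∘ c ∘ d, c ∘ d ∘ d ∘ d))), c, c)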